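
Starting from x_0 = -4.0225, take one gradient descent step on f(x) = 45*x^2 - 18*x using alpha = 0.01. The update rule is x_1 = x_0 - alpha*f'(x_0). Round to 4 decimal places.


We compute the gradient at x_0 and apply the update.
f'(x) = 90*x - 18
f'(-4.0225) = 90*-4.0225 - 18 = -380.025
x_1 = -4.0225 - 0.01*-380.025 = -0.2223


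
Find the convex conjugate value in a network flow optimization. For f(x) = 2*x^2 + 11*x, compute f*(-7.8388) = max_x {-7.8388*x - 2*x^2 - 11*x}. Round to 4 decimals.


f*(y) = sup_x {y*x - a*x^2 - b*x} = sup_x {(y-b)*x - a*x^2}
FOC: (y - b) - 2a*x = 0 => x* = (y - b)/(2a)
x* = (-7.8388 - 11)/(2*2) = -4.7097
f*(-7.8388) = (y-b)^2/(4a) = (-7.8388 - 11)^2/(4*2)
= 354.9004/8 = 44.3625


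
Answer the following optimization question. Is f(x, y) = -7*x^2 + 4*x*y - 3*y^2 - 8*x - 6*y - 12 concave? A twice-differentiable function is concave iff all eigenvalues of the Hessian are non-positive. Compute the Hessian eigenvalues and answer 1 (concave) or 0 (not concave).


The Hessian of f(x,y) = -7*x^2 + 4*x*y - 3*y^2 - 8*x - 6*y - 12 is:
H = [[-14, 4], [4, -6]]
Trace = -14 - 6 = -20
Determinant = -14*-6 - (4)^2 = 68
Discriminant = (-20)^2 - 4*68 = 128.0
Eigenvalues: lambda_1 = -15.6569, lambda_2 = -4.3431
The function is concave.

1


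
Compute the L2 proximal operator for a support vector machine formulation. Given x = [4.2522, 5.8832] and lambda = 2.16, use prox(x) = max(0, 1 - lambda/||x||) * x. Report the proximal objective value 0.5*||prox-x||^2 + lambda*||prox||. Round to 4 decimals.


Step 1: Compute ||x||.
||x|| = 7.259
Step 2: Compute scaling factor.
scale = max(0, 1 - 2.16/7.259) = 0.7024
Step 3: prox(x) = [2.9869, 4.1326]
||prox(x)|| = 5.099
Step 4: Proximal objective.
0.5*||prox-x||^2 = 2.3328
lambda*||prox|| = 11.0138
Total = 13.3467


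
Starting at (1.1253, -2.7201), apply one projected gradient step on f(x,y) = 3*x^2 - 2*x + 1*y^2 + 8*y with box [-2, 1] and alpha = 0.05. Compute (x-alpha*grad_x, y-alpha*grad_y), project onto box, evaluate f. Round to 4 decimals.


Step 1: Compute gradient at (1.1253, -2.7201).
grad_x = 2*3*1.1253 - 2 = 4.7518
grad_y = 2*1*-2.7201 + 8 = 2.5598
Step 2: Gradient step.
x_raw = 1.1253 - 0.05*4.7518 = 0.8877
y_raw = -2.7201 - 0.05*2.5598 = -2.8481
Step 3: Project onto [-2, 1].
x_proj = clip(0.8877) = 0.8877
y_proj = clip(-2.8481) = -2.0
Step 4: Evaluate f.
f(0.8877, -2.0) = -11.4113


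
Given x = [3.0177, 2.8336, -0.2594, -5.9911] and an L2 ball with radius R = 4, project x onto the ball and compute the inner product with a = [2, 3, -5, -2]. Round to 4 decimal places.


Step 1: Compute ||x|| (intermediates to 6 decimals).
||x|| = sqrt(3.0177^2 + 2.8336^2 + (-0.2594)^2 + (-5.9911)^2) = 7.286726
Step 2: Project.
Since ||x|| > R, scale = R/||x|| = 4/7.286726 = 0.548943, proj(x) = scale * x
proj(x) = [1.656545, 1.555485, -0.142396, -3.288772]
Step 3: Dot product.
a^T * proj(x) = 2*1.656545 + 3*1.555485 - 5*(-0.142396) - 2*(-3.288772) = 15.2691


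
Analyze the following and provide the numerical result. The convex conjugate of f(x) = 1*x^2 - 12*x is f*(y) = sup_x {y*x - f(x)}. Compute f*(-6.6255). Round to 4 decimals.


f*(y) = sup_x {y*x - a*x^2 - b*x} = sup_x {(y-b)*x - a*x^2}
FOC: (y - b) - 2a*x = 0 => x* = (y - b)/(2a)
x* = (-6.6255 + 12)/(2*1) = 2.6873
f*(-6.6255) = (y-b)^2/(4a) = (-6.6255 + 12)^2/(4*1)
= 28.8853/4 = 7.2213


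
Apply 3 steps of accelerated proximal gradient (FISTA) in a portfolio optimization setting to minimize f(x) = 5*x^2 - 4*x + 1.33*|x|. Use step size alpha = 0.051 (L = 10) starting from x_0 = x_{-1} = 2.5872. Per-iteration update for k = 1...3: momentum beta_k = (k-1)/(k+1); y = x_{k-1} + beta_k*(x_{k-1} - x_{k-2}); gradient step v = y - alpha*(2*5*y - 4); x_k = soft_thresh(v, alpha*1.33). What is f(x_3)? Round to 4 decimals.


FISTA on f(x) = 5*x^2 - 4*x + 1.33*|x|
L = 10, alpha = 0.051
Iteration 1: beta = 0.0, y = 2.5872 + 0.0*(2.5872 - 2.5872) = 2.5872
  grad(y) = 21.872, v = y - alpha*grad = 1.4717
  prox(v) = soft_thresh(1.4717, 0.0678) = 1.4039
Iteration 2: beta = 0.3333, y = 1.4039 + 0.3333*(1.4039 - 2.5872) = 1.0095
  grad(y) = 6.0946, v = y - alpha*grad = 0.6986
  prox(v) = soft_thresh(0.6986, 0.0678) = 0.6308
Iteration 3: beta = 0.5, y = 0.6308 + 0.5*(0.6308 - 1.4039) = 0.2443
  grad(y) = -1.5574, v = y - alpha*grad = 0.3237
  prox(v) = soft_thresh(0.3237, 0.0678) = 0.2559
f(x_3) = 5*0.2559^2 - 4*0.2559 + 1.33*|0.2559| = -0.3558


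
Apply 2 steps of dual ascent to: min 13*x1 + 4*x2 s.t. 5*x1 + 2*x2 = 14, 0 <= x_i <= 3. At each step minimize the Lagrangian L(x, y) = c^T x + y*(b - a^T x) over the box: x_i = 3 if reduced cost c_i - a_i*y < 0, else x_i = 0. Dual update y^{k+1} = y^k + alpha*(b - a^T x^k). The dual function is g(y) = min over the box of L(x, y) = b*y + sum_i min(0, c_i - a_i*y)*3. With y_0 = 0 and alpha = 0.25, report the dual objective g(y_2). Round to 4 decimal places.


Dual ascent for LP: min 13*x1 + 4*x2, 5*x1 + 2*x2 = 14, 0 <= x_i <= 3
Step 1: y^k = 0.0, reduced costs: (13.0, 4.0)
  x^k = (0.0, 0.0), subgradient = b - a^T x = 14.0
  y^{k+1} = 0.0 + 0.25*14.0 = 3.5
Step 2: y^k = 3.5, reduced costs: (-4.5, -3.0)
  x^k = (3.0, 3.0), subgradient = b - a^T x = -7.0
  y^{k+1} = 3.5 + 0.25*-7.0 = 1.75
Dual objective at y_2 = 1.75: reduced costs (4.25, 0.5), box minimizer x = (0.0, 0.0)
g(y_2) = b*y + (c1 - a1*y)*x1 + (c2 - a2*y)*x2 = 14*1.75 + 4.25*0.0 + 0.5*0.0 = 24.5 + 0.0 + 0.0 = 24.5


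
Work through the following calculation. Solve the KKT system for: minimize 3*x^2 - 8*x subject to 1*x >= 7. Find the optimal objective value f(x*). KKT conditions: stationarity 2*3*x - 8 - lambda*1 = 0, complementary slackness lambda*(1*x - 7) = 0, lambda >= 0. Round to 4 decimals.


Step 1: Try lambda = 0 (constraint inactive).
x_unc = 8/(2*3) = 1.3333
Check: 1*1.3333 = 1.3333 < 7 -- violated!
Step 2: Constraint must be active: 1*x = 7
x* = 7/1 = 7.0
lambda = (2*3*7.0 - 8)/1 = 34.0
Step 3: Compute optimal value.
f(x*) = 3*7.0^2 - 8*7.0 = 91.0


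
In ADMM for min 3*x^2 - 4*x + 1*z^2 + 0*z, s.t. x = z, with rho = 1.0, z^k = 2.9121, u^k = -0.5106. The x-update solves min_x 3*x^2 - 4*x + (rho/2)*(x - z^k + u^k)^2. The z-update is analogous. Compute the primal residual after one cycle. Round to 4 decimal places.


ADMM iteration with rho = 1.0, z^k = 2.9121, u^k = -0.5106
Step 1: x-update.
Minimize 3*x^2 - 4*x + (1.0/2)*(x - 2.9121 - 0.5106)^2
FOC: (2*3 + 1.0)*x = 4 + 1.0*(2.9121 + 0.5106)
x^{k+1} = 1.0604
Step 2: z-update.
Minimize 1*z^2 + 0*z + (1.0/2)*(1.0604 - z - 0.5106)^2
FOC: (2*1 + 1.0)*z = 0 + 1.0*(1.0604 - 0.5106)
z^{k+1} = 0.1833
Step 3: u-update.
u^{k+1} = -0.5106 + 1.0604 - 0.1833 = 0.3665
Step 4: Primal residual = |1.0604 - 0.1833| = 0.8771


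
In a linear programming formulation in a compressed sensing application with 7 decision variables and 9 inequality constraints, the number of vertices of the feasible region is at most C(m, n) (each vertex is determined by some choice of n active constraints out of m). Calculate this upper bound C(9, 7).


Each vertex corresponds to some choice of n active constraints out of m, so the number of vertices is at most C(m, n) = m! / (n!(m-n)!).
m = 9, n = 7
Numerator: 9 * 8 * 7 * 6 * 5 * 4 * 3
Denominator: 7! = 5040
C(9, 7) = 36


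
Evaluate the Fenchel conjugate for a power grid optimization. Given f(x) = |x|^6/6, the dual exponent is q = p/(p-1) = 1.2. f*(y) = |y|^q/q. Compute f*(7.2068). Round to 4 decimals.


The conjugate exponent q satisfies 1/p + 1/q = 1.
p = 6, so q = 6/(6 - 1) = 1.2
|y|^q = 7.2068^1.2 = 10.6977
f*(7.2068) = 10.6977 / 1.2 = 8.9148


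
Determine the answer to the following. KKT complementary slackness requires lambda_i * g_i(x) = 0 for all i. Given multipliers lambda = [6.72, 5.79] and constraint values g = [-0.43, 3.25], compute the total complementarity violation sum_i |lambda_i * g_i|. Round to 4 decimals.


KKT complementary slackness check:
lambda_1 * g_1 = 6.72 * -0.43 = -2.8896
lambda_2 * g_2 = 5.79 * 3.25 = 18.8175
Total violation = 2.8896 + 18.8175 = 21.7071


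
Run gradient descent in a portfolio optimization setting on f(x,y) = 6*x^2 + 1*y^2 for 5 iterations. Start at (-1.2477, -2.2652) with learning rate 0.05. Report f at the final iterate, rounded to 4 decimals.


Gradient descent on f(x,y) = 6*x^2 + 1*y^2.
Starting point: (-1.2477, -2.2652), alpha = 0.05
Step 1: grad_x = 2*6*-1.2477 = -14.9724, grad_y = 2*1*-2.2652 = -4.5304
  x_1 = -1.2477 - 0.05*-14.9724 = -0.4991
  y_1 = -2.2652 - 0.05*-4.5304 = -2.0387
Step 2: grad_x = 2*6*-0.4991 = -5.989, grad_y = 2*1*-2.0387 = -4.0774
  x_2 = -0.4991 - 0.05*-5.989 = -0.1996
  y_2 = -2.0387 - 0.05*-4.0774 = -1.8348
Step 3: grad_x = 2*6*-0.1996 = -2.3956, grad_y = 2*1*-1.8348 = -3.6696
  x_3 = -0.1996 - 0.05*-2.3956 = -0.0799
  y_3 = -1.8348 - 0.05*-3.6696 = -1.6513
Step 4: grad_x = 2*6*-0.0799 = -0.9582, grad_y = 2*1*-1.6513 = -3.3027
  x_4 = -0.0799 - 0.05*-0.9582 = -0.0319
  y_4 = -1.6513 - 0.05*-3.3027 = -1.4862
Step 5: grad_x = 2*6*-0.0319 = -0.3833, grad_y = 2*1*-1.4862 = -2.9724
  x_5 = -0.0319 - 0.05*-0.3833 = -0.0128
  y_5 = -1.4862 - 0.05*-2.9724 = -1.3376
f(-0.0128, -1.3376) = 6*(-0.0128)^2 + 1*(-1.3376)^2 = 1.7901


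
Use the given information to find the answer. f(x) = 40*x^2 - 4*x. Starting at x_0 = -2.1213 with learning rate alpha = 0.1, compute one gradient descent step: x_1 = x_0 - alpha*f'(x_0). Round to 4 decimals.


We compute the gradient at x_0 and apply the update.
f'(x) = 80*x - 4
f'(-2.1213) = 80*-2.1213 - 4 = -173.704
x_1 = -2.1213 - 0.1*-173.704 = 15.2491


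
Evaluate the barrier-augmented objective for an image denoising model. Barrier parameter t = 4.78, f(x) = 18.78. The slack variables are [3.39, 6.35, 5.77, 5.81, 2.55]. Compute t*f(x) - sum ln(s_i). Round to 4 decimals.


Step 1: Compute log-barrier.
ln values: [1.2208, 1.8485, 1.7527, 1.7596, 0.9361]
phi = -(1.2208 + 1.8485 + 1.7527 + 1.7596 + 0.9361) = -7.5176
Step 2: Compute augmented objective.
t*f(x) = 4.78*18.78 = 89.7684
Total = 89.7684 - 7.5176 = 82.2508


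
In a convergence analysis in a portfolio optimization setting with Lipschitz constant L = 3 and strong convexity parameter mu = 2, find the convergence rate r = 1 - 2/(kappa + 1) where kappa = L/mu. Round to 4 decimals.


Step 1: Compute the condition number.
kappa = L/mu = 3/2 = 1.5
Step 2: Compute the convergence rate.
r = 1 - 2/(kappa + 1) = 1 - 2*mu/(L + mu) = (L - mu)/(L + mu) = 1/5 = 0.2


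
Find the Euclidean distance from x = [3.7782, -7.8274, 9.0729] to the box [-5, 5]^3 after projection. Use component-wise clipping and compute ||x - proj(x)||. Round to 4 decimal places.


Project each component onto [-5, 5].
clip(3.7782) = 3.7782, clip(-7.8274) = -5.0, clip(9.0729) = 5.0
Projection = [3.7782, -5.0, 5.0]
Squared diffs: [0.0, 7.9942, 16.5885]
Distance = sqrt(24.5827) = 4.9581


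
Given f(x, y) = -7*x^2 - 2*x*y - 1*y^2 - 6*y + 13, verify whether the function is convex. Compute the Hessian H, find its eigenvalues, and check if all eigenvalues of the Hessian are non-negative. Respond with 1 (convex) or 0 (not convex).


The Hessian of f(x,y) = -7*x^2 - 2*x*y - 1*y^2 - 6*y + 13 is:
H = [[-14, -2], [-2, -2]]
Trace = -14 - 2 = -16
Determinant = -14*-2 - (-2)^2 = 24
Discriminant = (-16)^2 - 4*24 = 160.0
Eigenvalues: lambda_1 = -14.3246, lambda_2 = -1.6754
The function is not convex.

0


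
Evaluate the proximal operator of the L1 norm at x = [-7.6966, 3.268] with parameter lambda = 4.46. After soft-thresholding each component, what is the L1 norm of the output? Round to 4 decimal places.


Soft-thresholding with lambda = 4.46:
prox(-7.6966) = sign(-7.6966)*max(|-7.6966| - 4.46, 0) = -3.2366
prox(3.268) = sign(3.268)*max(|3.268| - 4.46, 0) = 0.0
prox(x) = [-3.2366, 0.0]
||prox(x)||_1 = 3.2366 + 0.0 = 3.2366


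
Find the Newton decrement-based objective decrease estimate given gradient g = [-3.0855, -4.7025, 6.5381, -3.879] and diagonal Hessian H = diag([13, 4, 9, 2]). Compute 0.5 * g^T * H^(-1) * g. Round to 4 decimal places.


Step 1: H is diagonal, so H^(-1) * g = [-0.2373, -1.1756, 0.7265, -1.9395].
Step 2: g^T H^(-1) g = sum_i g_i^2 / H_ii
  = (-3.0855)^2/13 + (-4.7025)^2/4 + (6.5381)^2/9 + (-3.879)^2/2
  = 0.7323 + 5.5284 + 4.7496 + 7.5233 = 18.5337
Step 3: Objective decrease = 0.5 * g^T H^(-1) g = 9.2668


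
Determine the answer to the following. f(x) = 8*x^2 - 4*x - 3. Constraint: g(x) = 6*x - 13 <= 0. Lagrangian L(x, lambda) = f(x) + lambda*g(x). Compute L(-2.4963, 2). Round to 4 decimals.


Step 1: Evaluate f(x).
f(-2.4963) = 8*(-2.4963)^2 - 4*(-2.4963) - 3 = 56.8373
Step 2: Evaluate g(x).
g(-2.4963) = 6*-2.4963 - 13 = -27.9778
Step 3: Compute Lagrangian.
L = 56.8373 + 2*-27.9778 = 0.8817


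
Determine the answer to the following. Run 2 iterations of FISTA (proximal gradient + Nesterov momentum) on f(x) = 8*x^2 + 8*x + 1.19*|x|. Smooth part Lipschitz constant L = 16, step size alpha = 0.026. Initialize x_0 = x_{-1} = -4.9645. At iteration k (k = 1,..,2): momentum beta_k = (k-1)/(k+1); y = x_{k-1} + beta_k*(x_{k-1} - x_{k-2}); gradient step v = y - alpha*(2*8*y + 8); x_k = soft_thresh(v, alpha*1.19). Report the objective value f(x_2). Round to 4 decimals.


FISTA on f(x) = 8*x^2 + 8*x + 1.19*|x|
L = 16, alpha = 0.026
Iteration 1: beta = 0.0, y = -4.9645 + 0.0*(-4.9645 + 4.9645) = -4.9645
  grad(y) = -71.432, v = y - alpha*grad = -3.1073
  prox(v) = soft_thresh(-3.1073, 0.0309) = -3.0763
Iteration 2: beta = 0.3333, y = -3.0763 + 0.3333*(-3.0763 + 4.9645) = -2.4469
  grad(y) = -31.151, v = y - alpha*grad = -1.637
  prox(v) = soft_thresh(-1.637, 0.0309) = -1.6061
f(x_2) = 8*(-1.6061)^2 + 8*(-1.6061) + 1.19*|-1.6061| = 9.6984


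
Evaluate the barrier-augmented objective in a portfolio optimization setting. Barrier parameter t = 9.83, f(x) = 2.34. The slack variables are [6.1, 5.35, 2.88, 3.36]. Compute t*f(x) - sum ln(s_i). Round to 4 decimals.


Step 1: Compute log-barrier.
ln values: [1.8083, 1.6771, 1.0578, 1.2119]
phi = -(1.8083 + 1.6771 + 1.0578 + 1.2119) = -5.7551
Step 2: Compute augmented objective.
t*f(x) = 9.83*2.34 = 23.0022
Total = 23.0022 - 5.7551 = 17.2471


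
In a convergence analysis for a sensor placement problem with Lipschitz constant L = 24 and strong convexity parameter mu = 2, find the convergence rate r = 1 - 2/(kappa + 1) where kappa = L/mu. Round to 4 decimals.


Step 1: Compute the condition number.
kappa = L/mu = 24/2 = 12.0
Step 2: Compute the convergence rate.
r = 1 - 2/(kappa + 1) = 1 - 2*mu/(L + mu) = (L - mu)/(L + mu) = 22/26 = 0.8462


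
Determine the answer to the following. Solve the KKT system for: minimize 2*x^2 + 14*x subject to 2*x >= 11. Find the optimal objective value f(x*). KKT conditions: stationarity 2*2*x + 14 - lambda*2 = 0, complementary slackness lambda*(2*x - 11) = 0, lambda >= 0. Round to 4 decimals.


Step 1: Try lambda = 0 (constraint inactive).
x_unc = -14/(2*2) = -3.5
Check: 2*-3.5 = -7.0 < 11 -- violated!
Step 2: Constraint must be active: 2*x = 11
x* = 11/2 = 5.5
lambda = (2*2*5.5 + 14)/2 = 18.0
Step 3: Compute optimal value.
f(x*) = 2*5.5^2 + 14*5.5 = 137.5


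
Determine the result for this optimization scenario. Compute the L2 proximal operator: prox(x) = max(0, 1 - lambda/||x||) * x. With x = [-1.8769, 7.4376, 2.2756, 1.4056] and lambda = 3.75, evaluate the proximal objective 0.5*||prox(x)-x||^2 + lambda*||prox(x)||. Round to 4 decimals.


Step 1: Compute ||x||.
||x|| = 8.1237
Step 2: Compute scaling factor.
scale = max(0, 1 - 3.75/8.1237) = 0.5384
Step 3: prox(x) = [-1.0105, 4.0043, 1.2252, 0.7568]
||prox(x)|| = 4.3737
Step 4: Proximal objective.
0.5*||prox-x||^2 = 7.0313
lambda*||prox|| = 16.4014
Total = 23.4327


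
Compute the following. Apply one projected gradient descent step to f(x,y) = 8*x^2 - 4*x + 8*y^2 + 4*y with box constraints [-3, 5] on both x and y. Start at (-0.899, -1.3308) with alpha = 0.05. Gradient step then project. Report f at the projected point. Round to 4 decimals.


Step 1: Compute gradient at (-0.899, -1.3308).
grad_x = 2*8*-0.899 - 4 = -18.384
grad_y = 2*8*-1.3308 + 4 = -17.2928
Step 2: Gradient step.
x_raw = -0.899 - 0.05*-18.384 = 0.0202
y_raw = -1.3308 - 0.05*-17.2928 = -0.4662
Step 3: Project onto [-3, 5].
x_proj = clip(0.0202) = 0.0202
y_proj = clip(-0.4662) = -0.4662
Step 4: Evaluate f.
f(0.0202, -0.4662) = -0.2037


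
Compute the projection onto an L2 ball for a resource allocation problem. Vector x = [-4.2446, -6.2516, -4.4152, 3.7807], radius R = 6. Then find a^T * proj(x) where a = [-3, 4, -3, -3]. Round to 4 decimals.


Step 1: Compute ||x|| (intermediates to 6 decimals).
||x|| = sqrt((-4.2446)^2 + (-6.2516)^2 + (-4.4152)^2 + 3.7807^2) = 9.533458
Step 2: Project.
Since ||x|| > R, scale = R/||x|| = 6/9.533458 = 0.629362, proj(x) = scale * x
proj(x) = [-2.67139, -3.934519, -2.778759, 2.379429]
Step 3: Dot product.
a^T * proj(x) = -3*(-2.67139) + 4*(-3.934519) - 3*(-2.778759) - 3*2.379429 = -6.5259


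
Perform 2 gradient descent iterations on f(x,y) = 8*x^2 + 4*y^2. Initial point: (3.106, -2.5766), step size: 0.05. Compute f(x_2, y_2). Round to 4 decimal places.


Gradient descent on f(x,y) = 8*x^2 + 4*y^2.
Starting point: (3.106, -2.5766), alpha = 0.05
Step 1: grad_x = 2*8*3.106 = 49.696, grad_y = 2*4*-2.5766 = -20.6128
  x_1 = 3.106 - 0.05*49.696 = 0.6212
  y_1 = -2.5766 - 0.05*-20.6128 = -1.546
Step 2: grad_x = 2*8*0.6212 = 9.9392, grad_y = 2*4*-1.546 = -12.3677
  x_2 = 0.6212 - 0.05*9.9392 = 0.1242
  y_2 = -1.546 - 0.05*-12.3677 = -0.9276
f(0.1242, -0.9276) = 8*0.1242^2 + 4*(-0.9276)^2 = 3.5651


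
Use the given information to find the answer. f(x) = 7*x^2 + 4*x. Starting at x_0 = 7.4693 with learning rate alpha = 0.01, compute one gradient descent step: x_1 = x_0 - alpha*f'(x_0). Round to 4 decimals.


We compute the gradient at x_0 and apply the update.
f'(x) = 14*x + 4
f'(7.4693) = 14*7.4693 + 4 = 108.5702
x_1 = 7.4693 - 0.01*108.5702 = 6.3836


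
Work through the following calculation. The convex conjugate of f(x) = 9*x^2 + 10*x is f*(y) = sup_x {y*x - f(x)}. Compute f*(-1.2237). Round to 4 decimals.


f*(y) = sup_x {y*x - a*x^2 - b*x} = sup_x {(y-b)*x - a*x^2}
FOC: (y - b) - 2a*x = 0 => x* = (y - b)/(2a)
x* = (-1.2237 - 10)/(2*9) = -0.6235
f*(-1.2237) = (y-b)^2/(4a) = (-1.2237 - 10)^2/(4*9)
= 125.9714/36 = 3.4992


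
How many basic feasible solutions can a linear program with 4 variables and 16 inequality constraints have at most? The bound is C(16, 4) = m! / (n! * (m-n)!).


Each vertex corresponds to some choice of n active constraints out of m, so the number of vertices is at most C(m, n) = m! / (n!(m-n)!).
m = 16, n = 4
Numerator: 16 * 15 * 14 * 13
Denominator: 4! = 24
C(16, 4) = 1820


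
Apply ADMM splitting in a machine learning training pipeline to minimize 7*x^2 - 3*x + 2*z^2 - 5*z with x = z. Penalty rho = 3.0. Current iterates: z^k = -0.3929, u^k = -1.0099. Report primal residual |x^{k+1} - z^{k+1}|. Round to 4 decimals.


ADMM iteration with rho = 3.0, z^k = -0.3929, u^k = -1.0099
Step 1: x-update.
Minimize 7*x^2 - 3*x + (3.0/2)*(x + 0.3929 - 1.0099)^2
FOC: (2*7 + 3.0)*x = 3 + 3.0*(-0.3929 + 1.0099)
x^{k+1} = 0.2854
Step 2: z-update.
Minimize 2*z^2 - 5*z + (3.0/2)*(0.2854 - z - 1.0099)^2
FOC: (2*2 + 3.0)*z = 5 + 3.0*(0.2854 - 1.0099)
z^{k+1} = 0.4038
Step 3: u-update.
u^{k+1} = -1.0099 + 0.2854 - 0.4038 = -1.1283
Step 4: Primal residual = |0.2854 - 0.4038| = 0.1184


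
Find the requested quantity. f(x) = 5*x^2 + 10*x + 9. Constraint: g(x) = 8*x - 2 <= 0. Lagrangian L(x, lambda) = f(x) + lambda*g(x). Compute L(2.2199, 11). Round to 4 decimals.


Step 1: Evaluate f(x).
f(2.2199) = 5*2.2199^2 + 10*2.2199 + 9 = 55.8388
Step 2: Evaluate g(x).
g(2.2199) = 8*2.2199 - 2 = 15.7592
Step 3: Compute Lagrangian.
L = 55.8388 + 11*15.7592 = 229.19


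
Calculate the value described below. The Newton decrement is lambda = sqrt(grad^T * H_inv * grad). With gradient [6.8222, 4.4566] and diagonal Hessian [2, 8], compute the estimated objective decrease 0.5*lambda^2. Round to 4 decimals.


Step 1: H is diagonal, so H^(-1) * g = [3.4111, 0.5571].
Step 2: g^T H^(-1) g = sum_i g_i^2 / H_ii
  = (6.8222)^2/2 + (4.4566)^2/8
  = 23.2712 + 2.4827 = 25.7539
Step 3: Objective decrease = 0.5 * g^T H^(-1) g = 12.8769


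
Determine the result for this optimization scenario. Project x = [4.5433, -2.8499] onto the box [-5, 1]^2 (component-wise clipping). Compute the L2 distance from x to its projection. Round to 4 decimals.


Project each component onto [-5, 1].
clip(4.5433) = 1.0, clip(-2.8499) = -2.8499
Projection = [1.0, -2.8499]
Squared diffs: [12.555, 0.0]
Distance = sqrt(12.555) = 3.5433


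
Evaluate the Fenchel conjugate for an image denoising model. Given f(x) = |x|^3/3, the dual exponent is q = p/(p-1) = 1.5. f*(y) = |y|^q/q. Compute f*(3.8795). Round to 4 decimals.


The conjugate exponent q satisfies 1/p + 1/q = 1.
p = 3, so q = 3/(3 - 1) = 1.5
|y|^q = 3.8795^1.5 = 7.6412
f*(3.8795) = 7.6412 / 1.5 = 5.0942


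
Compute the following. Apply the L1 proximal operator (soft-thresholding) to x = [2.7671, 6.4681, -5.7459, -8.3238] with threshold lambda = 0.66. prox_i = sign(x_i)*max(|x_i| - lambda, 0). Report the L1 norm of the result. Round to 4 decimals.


Soft-thresholding with lambda = 0.66:
prox(2.7671) = sign(2.7671)*max(|2.7671| - 0.66, 0) = 2.1071
prox(6.4681) = sign(6.4681)*max(|6.4681| - 0.66, 0) = 5.8081
prox(-5.7459) = sign(-5.7459)*max(|-5.7459| - 0.66, 0) = -5.0859
prox(-8.3238) = sign(-8.3238)*max(|-8.3238| - 0.66, 0) = -7.6638
prox(x) = [2.1071, 5.8081, -5.0859, -7.6638]
||prox(x)||_1 = 2.1071 + 5.8081 + 5.0859 + 7.6638 = 20.6649


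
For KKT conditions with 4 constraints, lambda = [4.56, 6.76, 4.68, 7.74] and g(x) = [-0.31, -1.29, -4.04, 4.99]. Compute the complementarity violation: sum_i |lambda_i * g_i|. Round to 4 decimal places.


KKT complementary slackness check:
lambda_1 * g_1 = 4.56 * -0.31 = -1.4136
lambda_2 * g_2 = 6.76 * -1.29 = -8.7204
lambda_3 * g_3 = 4.68 * -4.04 = -18.9072
lambda_4 * g_4 = 7.74 * 4.99 = 38.6226
Total violation = 1.4136 + 8.7204 + 18.9072 + 38.6226 = 67.6638


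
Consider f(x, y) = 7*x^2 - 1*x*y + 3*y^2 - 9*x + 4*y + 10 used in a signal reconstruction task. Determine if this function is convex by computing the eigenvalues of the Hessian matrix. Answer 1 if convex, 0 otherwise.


The Hessian of f(x,y) = 7*x^2 - 1*x*y + 3*y^2 - 9*x + 4*y + 10 is:
H = [[14, -1], [-1, 6]]
Trace = 14 + 6 = 20
Determinant = 14*6 - (-1)^2 = 83
Discriminant = (20)^2 - 4*83 = 68.0
Eigenvalues: lambda_1 = 5.8769, lambda_2 = 14.1231
The function is convex.

1


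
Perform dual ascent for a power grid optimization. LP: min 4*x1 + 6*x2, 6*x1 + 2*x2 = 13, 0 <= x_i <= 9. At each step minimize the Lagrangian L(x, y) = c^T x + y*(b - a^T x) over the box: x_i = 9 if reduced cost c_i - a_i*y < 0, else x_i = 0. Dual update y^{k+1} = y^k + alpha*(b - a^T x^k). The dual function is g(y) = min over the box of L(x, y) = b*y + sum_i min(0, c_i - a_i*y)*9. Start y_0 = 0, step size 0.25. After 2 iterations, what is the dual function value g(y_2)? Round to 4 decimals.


Dual ascent for LP: min 4*x1 + 6*x2, 6*x1 + 2*x2 = 13, 0 <= x_i <= 9
Step 1: y^k = 0.0, reduced costs: (4.0, 6.0)
  x^k = (0.0, 0.0), subgradient = b - a^T x = 13.0
  y^{k+1} = 0.0 + 0.25*13.0 = 3.25
Step 2: y^k = 3.25, reduced costs: (-15.5, -0.5)
  x^k = (9.0, 9.0), subgradient = b - a^T x = -59.0
  y^{k+1} = 3.25 + 0.25*-59.0 = -11.5
Dual objective at y_2 = -11.5: reduced costs (73.0, 29.0), box minimizer x = (0.0, 0.0)
g(y_2) = b*y + (c1 - a1*y)*x1 + (c2 - a2*y)*x2 = 13*(-11.5) + 73.0*0.0 + 29.0*0.0 = -149.5 + 0.0 + 0.0 = -149.5


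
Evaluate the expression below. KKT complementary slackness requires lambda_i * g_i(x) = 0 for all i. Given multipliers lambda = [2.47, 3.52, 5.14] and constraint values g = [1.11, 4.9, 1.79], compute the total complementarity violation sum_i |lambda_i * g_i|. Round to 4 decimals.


KKT complementary slackness check:
lambda_1 * g_1 = 2.47 * 1.11 = 2.7417
lambda_2 * g_2 = 3.52 * 4.9 = 17.248
lambda_3 * g_3 = 5.14 * 1.79 = 9.2006
Total violation = 2.7417 + 17.248 + 9.2006 = 29.1903


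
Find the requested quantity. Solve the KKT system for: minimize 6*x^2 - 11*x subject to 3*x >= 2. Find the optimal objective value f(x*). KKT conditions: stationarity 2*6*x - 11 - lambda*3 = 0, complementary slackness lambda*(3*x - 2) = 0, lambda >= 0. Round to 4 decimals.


Step 1: Try lambda = 0 (constraint inactive).
Stationarity: 2*6*x - 11 = 0
x* = 11/(2*6) = 11/12 = 0.9167 (rounded; the exact value 11/12 is used below)
Check constraint: 3*0.9167 = 2.7501 >= 2 -- satisfied.
Step 2: Compute optimal value.
f(x*) = 6*(11/12)^2 - 11*(11/12) = -5.0417


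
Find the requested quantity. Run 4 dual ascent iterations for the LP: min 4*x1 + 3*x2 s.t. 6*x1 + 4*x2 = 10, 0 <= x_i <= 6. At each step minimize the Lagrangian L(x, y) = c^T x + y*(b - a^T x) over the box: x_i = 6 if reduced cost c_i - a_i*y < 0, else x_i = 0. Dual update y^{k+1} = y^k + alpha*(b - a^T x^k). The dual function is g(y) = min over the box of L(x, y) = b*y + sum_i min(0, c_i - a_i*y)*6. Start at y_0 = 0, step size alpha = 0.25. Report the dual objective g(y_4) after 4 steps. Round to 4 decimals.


Dual ascent for LP: min 4*x1 + 3*x2, 6*x1 + 4*x2 = 10, 0 <= x_i <= 6
Step 1: y^k = 0.0, reduced costs: (4.0, 3.0)
  x^k = (0.0, 0.0), subgradient = b - a^T x = 10.0
  y^{k+1} = 0.0 + 0.25*10.0 = 2.5
Step 2: y^k = 2.5, reduced costs: (-11.0, -7.0)
  x^k = (6.0, 6.0), subgradient = b - a^T x = -50.0
  y^{k+1} = 2.5 + 0.25*-50.0 = -10.0
Step 3: y^k = -10.0, reduced costs: (64.0, 43.0)
  x^k = (0.0, 0.0), subgradient = b - a^T x = 10.0
  y^{k+1} = -10.0 + 0.25*10.0 = -7.5
Step 4: y^k = -7.5, reduced costs: (49.0, 33.0)
  x^k = (0.0, 0.0), subgradient = b - a^T x = 10.0
  y^{k+1} = -7.5 + 0.25*10.0 = -5.0
Dual objective at y_4 = -5.0: reduced costs (34.0, 23.0), box minimizer x = (0.0, 0.0)
g(y_4) = b*y + (c1 - a1*y)*x1 + (c2 - a2*y)*x2 = 10*(-5.0) + 34.0*0.0 + 23.0*0.0 = -50.0 + 0.0 + 0.0 = -50.0


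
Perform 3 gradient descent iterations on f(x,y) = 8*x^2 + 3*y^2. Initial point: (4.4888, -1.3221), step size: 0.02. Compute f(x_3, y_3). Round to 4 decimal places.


Gradient descent on f(x,y) = 8*x^2 + 3*y^2.
Starting point: (4.4888, -1.3221), alpha = 0.02
Step 1: grad_x = 2*8*4.4888 = 71.8208, grad_y = 2*3*-1.3221 = -7.9326
  x_1 = 4.4888 - 0.02*71.8208 = 3.0524
  y_1 = -1.3221 - 0.02*-7.9326 = -1.1634
Step 2: grad_x = 2*8*3.0524 = 48.8381, grad_y = 2*3*-1.1634 = -6.9807
  x_2 = 3.0524 - 0.02*48.8381 = 2.0756
  y_2 = -1.1634 - 0.02*-6.9807 = -1.0238
Step 3: grad_x = 2*8*2.0756 = 33.2099, grad_y = 2*3*-1.0238 = -6.143
  x_3 = 2.0756 - 0.02*33.2099 = 1.4114
  y_3 = -1.0238 - 0.02*-6.143 = -0.901
f(1.4114, -0.901) = 8*1.4114^2 + 3*(-0.901)^2 = 18.3722


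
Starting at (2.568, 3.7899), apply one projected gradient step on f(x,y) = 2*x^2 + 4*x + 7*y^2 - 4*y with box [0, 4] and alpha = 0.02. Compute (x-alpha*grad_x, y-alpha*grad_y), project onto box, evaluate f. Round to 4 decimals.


Step 1: Compute gradient at (2.568, 3.7899).
grad_x = 2*2*2.568 + 4 = 14.272
grad_y = 2*7*3.7899 - 4 = 49.0586
Step 2: Gradient step.
x_raw = 2.568 - 0.02*14.272 = 2.2826
y_raw = 3.7899 - 0.02*49.0586 = 2.8087
Step 3: Project onto [0, 4].
x_proj = clip(2.2826) = 2.2826
y_proj = clip(2.8087) = 2.8087
Step 4: Evaluate f.
f(2.2826, 2.8087) = 63.5382


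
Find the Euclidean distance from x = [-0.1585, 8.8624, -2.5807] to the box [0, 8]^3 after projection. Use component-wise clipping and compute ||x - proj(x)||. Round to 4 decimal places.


Project each component onto [0, 8].
clip(-0.1585) = 0.0, clip(8.8624) = 8.0, clip(-2.5807) = 0.0
Projection = [0.0, 8.0, 0.0]
Squared diffs: [0.0251, 0.7437, 6.66]
Distance = sqrt(7.4288) = 2.7256


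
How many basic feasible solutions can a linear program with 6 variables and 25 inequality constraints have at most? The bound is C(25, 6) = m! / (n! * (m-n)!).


Each vertex corresponds to some choice of n active constraints out of m, so the number of vertices is at most C(m, n) = m! / (n!(m-n)!).
m = 25, n = 6
Numerator: 25 * 24 * 23 * 22 * 21 * 20
Denominator: 6! = 720
C(25, 6) = 177100


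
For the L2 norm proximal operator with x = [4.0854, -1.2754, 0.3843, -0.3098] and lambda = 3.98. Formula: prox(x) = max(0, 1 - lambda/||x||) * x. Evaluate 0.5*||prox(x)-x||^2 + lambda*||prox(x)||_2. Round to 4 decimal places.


Step 1: Compute ||x||.
||x|| = 4.3082
Step 2: Compute scaling factor.
scale = max(0, 1 - 3.98/4.3082) = 0.0762
Step 3: prox(x) = [0.3112, -0.0972, 0.0293, -0.0236]
||prox(x)|| = 0.3282
Step 4: Proximal objective.
0.5*||prox-x||^2 = 7.9202
lambda*||prox|| = 1.3062
Total = 9.2265


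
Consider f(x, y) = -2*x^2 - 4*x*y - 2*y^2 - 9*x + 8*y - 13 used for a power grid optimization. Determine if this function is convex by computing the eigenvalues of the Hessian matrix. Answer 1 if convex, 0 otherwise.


The Hessian of f(x,y) = -2*x^2 - 4*x*y - 2*y^2 - 9*x + 8*y - 13 is:
H = [[-4, -4], [-4, -4]]
Trace = -4 - 4 = -8
Determinant = -4*-4 - (-4)^2 = 0
Discriminant = (-8)^2 - 4*0 = 64.0
Eigenvalues: lambda_1 = -8.0, lambda_2 = 0.0
The function is not convex.

0


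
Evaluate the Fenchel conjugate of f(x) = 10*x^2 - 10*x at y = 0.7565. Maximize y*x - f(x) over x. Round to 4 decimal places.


f*(y) = sup_x {y*x - a*x^2 - b*x} = sup_x {(y-b)*x - a*x^2}
FOC: (y - b) - 2a*x = 0 => x* = (y - b)/(2a)
x* = (0.7565 + 10)/(2*10) = 0.5378
f*(0.7565) = (y-b)^2/(4a) = (0.7565 + 10)^2/(4*10)
= 115.7023/40 = 2.8926


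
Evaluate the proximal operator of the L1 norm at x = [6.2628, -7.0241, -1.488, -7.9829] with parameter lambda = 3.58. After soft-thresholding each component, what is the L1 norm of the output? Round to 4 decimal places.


Soft-thresholding with lambda = 3.58:
prox(6.2628) = sign(6.2628)*max(|6.2628| - 3.58, 0) = 2.6828
prox(-7.0241) = sign(-7.0241)*max(|-7.0241| - 3.58, 0) = -3.4441
prox(-1.488) = sign(-1.488)*max(|-1.488| - 3.58, 0) = 0.0
prox(-7.9829) = sign(-7.9829)*max(|-7.9829| - 3.58, 0) = -4.4029
prox(x) = [2.6828, -3.4441, 0.0, -4.4029]
||prox(x)||_1 = 2.6828 + 3.4441 + 0.0 + 4.4029 = 10.5298


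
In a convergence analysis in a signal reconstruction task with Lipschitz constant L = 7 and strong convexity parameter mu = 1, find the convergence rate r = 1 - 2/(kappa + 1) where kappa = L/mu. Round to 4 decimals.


Step 1: Compute the condition number.
kappa = L/mu = 7/1 = 7.0
Step 2: Compute the convergence rate.
r = 1 - 2/(kappa + 1) = 1 - 2*mu/(L + mu) = (L - mu)/(L + mu) = 6/8 = 0.75


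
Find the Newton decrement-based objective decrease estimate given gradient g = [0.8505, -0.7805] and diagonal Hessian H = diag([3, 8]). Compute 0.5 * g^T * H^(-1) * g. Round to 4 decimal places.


Step 1: H is diagonal, so H^(-1) * g = [0.2835, -0.0976].
Step 2: g^T H^(-1) g = sum_i g_i^2 / H_ii
  = (0.8505)^2/3 + (-0.7805)^2/8
  = 0.2411 + 0.0761 = 0.3173
Step 3: Objective decrease = 0.5 * g^T H^(-1) g = 0.1586


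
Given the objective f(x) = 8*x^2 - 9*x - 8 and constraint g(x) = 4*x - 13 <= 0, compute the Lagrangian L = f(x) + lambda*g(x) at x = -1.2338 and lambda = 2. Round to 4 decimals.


Step 1: Evaluate f(x).
f(-1.2338) = 8*(-1.2338)^2 - 9*(-1.2338) - 8 = 15.2823
Step 2: Evaluate g(x).
g(-1.2338) = 4*-1.2338 - 13 = -17.9352
Step 3: Compute Lagrangian.
L = 15.2823 + 2*-17.9352 = -20.5881


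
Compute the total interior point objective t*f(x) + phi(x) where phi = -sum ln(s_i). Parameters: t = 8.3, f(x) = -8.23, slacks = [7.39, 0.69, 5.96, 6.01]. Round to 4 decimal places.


Step 1: Compute log-barrier.
ln values: [2.0001, -0.3711, 1.7851, 1.7934]
phi = -(2.0001 - 0.3711 + 1.7851 + 1.7934) = -5.2076
Step 2: Compute augmented objective.
t*f(x) = 8.3*-8.23 = -68.309
Total = -68.309 - 5.2076 = -73.5166


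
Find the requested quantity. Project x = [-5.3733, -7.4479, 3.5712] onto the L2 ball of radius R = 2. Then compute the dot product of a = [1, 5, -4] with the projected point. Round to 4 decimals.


Step 1: Compute ||x|| (intermediates to 6 decimals).
||x|| = sqrt((-5.3733)^2 + (-7.4479)^2 + 3.5712^2) = 9.853783
Step 2: Project.
Since ||x|| > R, scale = R/||x|| = 2/9.853783 = 0.202968, proj(x) = scale * x
proj(x) = [-1.090608, -1.511685, 0.724839]
Step 3: Dot product.
a^T * proj(x) = 1*(-1.090608) + 5*(-1.511685) - 4*0.724839 = -11.5484


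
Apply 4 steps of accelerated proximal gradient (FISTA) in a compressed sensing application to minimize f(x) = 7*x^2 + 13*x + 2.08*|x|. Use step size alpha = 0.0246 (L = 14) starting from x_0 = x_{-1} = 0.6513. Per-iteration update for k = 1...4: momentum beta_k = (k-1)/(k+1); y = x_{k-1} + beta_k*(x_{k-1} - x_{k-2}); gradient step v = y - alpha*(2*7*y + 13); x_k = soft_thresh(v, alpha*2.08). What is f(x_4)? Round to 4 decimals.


FISTA on f(x) = 7*x^2 + 13*x + 2.08*|x|
L = 14, alpha = 0.0246
Iteration 1: beta = 0.0, y = 0.6513 + 0.0*(0.6513 - 0.6513) = 0.6513
  grad(y) = 22.1182, v = y - alpha*grad = 0.1072
  prox(v) = soft_thresh(0.1072, 0.0512) = 0.056
Iteration 2: beta = 0.3333, y = 0.056 + 0.3333*(0.056 - 0.6513) = -0.1424
  grad(y) = 11.0064, v = y - alpha*grad = -0.4132
  prox(v) = soft_thresh(-0.4132, 0.0512) = -0.362
Iteration 3: beta = 0.5, y = -0.362 + 0.5*(-0.362 - 0.056) = -0.571
  grad(y) = 5.006, v = y - alpha*grad = -0.6941
  prox(v) = soft_thresh(-0.6941, 0.0512) = -0.643
Iteration 4: beta = 0.6, y = -0.643 + 0.6*(-0.643 + 0.362) = -0.8116
  grad(y) = 1.638, v = y - alpha*grad = -0.8519
  prox(v) = soft_thresh(-0.8519, 0.0512) = -0.8007
f(x_4) = 7*(-0.8007)^2 + 13*(-0.8007) + 2.08*|-0.8007| = -4.2558


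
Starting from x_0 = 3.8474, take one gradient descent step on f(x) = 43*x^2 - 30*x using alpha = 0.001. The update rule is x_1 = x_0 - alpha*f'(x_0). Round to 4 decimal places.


We compute the gradient at x_0 and apply the update.
f'(x) = 86*x - 30
f'(3.8474) = 86*3.8474 - 30 = 300.8764
x_1 = 3.8474 - 0.001*300.8764 = 3.5465


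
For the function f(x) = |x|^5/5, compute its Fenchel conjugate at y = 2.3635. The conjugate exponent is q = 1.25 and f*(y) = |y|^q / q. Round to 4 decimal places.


The conjugate exponent q satisfies 1/p + 1/q = 1.
p = 5, so q = 5/(5 - 1) = 1.25
|y|^q = 2.3635^1.25 = 2.9305
f*(2.3635) = 2.9305 / 1.25 = 2.3444


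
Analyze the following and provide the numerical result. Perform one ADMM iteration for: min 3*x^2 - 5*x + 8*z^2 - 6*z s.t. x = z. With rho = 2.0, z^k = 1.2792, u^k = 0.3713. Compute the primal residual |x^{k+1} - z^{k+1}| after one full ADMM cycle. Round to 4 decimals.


ADMM iteration with rho = 2.0, z^k = 1.2792, u^k = 0.3713
Step 1: x-update.
Minimize 3*x^2 - 5*x + (2.0/2)*(x - 1.2792 + 0.3713)^2
FOC: (2*3 + 2.0)*x = 5 + 2.0*(1.2792 - 0.3713)
x^{k+1} = 0.852
Step 2: z-update.
Minimize 8*z^2 - 6*z + (2.0/2)*(0.852 - z + 0.3713)^2
FOC: (2*8 + 2.0)*z = 6 + 2.0*(0.852 + 0.3713)
z^{k+1} = 0.4693
Step 3: u-update.
u^{k+1} = 0.3713 + 0.852 - 0.4693 = 0.754
Step 4: Primal residual = |0.852 - 0.4693| = 0.3827


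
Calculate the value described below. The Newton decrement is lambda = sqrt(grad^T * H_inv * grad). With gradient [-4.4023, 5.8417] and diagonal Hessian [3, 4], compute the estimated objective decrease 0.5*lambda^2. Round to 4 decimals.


Step 1: H is diagonal, so H^(-1) * g = [-1.4674, 1.4604].
Step 2: g^T H^(-1) g = sum_i g_i^2 / H_ii
  = (-4.4023)^2/3 + (5.8417)^2/4
  = 6.4601 + 8.5314 = 14.9914
Step 3: Objective decrease = 0.5 * g^T H^(-1) g = 7.4957


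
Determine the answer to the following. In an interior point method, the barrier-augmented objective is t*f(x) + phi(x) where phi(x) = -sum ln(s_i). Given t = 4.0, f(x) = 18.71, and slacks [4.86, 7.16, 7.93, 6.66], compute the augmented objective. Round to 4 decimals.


Step 1: Compute log-barrier.
ln values: [1.581, 1.9685, 2.0707, 1.8961]
phi = -(1.581 + 1.9685 + 2.0707 + 1.8961) = -7.5163
Step 2: Compute augmented objective.
t*f(x) = 4.0*18.71 = 74.84
Total = 74.84 - 7.5163 = 67.3237


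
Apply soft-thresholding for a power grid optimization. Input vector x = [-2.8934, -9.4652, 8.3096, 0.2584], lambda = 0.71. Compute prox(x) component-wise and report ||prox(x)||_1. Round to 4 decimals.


Soft-thresholding with lambda = 0.71:
prox(-2.8934) = sign(-2.8934)*max(|-2.8934| - 0.71, 0) = -2.1834
prox(-9.4652) = sign(-9.4652)*max(|-9.4652| - 0.71, 0) = -8.7552
prox(8.3096) = sign(8.3096)*max(|8.3096| - 0.71, 0) = 7.5996
prox(0.2584) = sign(0.2584)*max(|0.2584| - 0.71, 0) = 0.0
prox(x) = [-2.1834, -8.7552, 7.5996, 0.0]
||prox(x)||_1 = 2.1834 + 8.7552 + 7.5996 + 0.0 = 18.5382


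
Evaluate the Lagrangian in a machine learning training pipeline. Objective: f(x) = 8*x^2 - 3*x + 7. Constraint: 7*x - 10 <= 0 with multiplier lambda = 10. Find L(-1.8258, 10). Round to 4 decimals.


Step 1: Evaluate f(x).
f(-1.8258) = 8*(-1.8258)^2 - 3*(-1.8258) + 7 = 39.1458
Step 2: Evaluate g(x).
g(-1.8258) = 7*-1.8258 - 10 = -22.7806
Step 3: Compute Lagrangian.
L = 39.1458 + 10*-22.7806 = -188.6602


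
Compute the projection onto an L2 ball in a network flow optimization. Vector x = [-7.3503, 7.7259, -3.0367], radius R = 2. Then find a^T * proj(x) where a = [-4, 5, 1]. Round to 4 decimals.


Step 1: Compute ||x|| (intermediates to 6 decimals).
||x|| = sqrt((-7.3503)^2 + 7.7259^2 + (-3.0367)^2) = 11.08774
Step 2: Project.
Since ||x|| > R, scale = R/||x|| = 2/11.08774 = 0.180379, proj(x) = scale * x
proj(x) = [-1.32584, 1.39359, -0.547757]
Step 3: Dot product.
a^T * proj(x) = -4*(-1.32584) + 5*1.39359 + 1*(-0.547757) = 11.7236


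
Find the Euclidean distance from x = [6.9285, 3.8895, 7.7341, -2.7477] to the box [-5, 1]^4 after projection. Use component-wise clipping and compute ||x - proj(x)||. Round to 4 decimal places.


Project each component onto [-5, 1].
clip(6.9285) = 1.0, clip(3.8895) = 1.0, clip(7.7341) = 1.0, clip(-2.7477) = -2.7477
Projection = [1.0, 1.0, 1.0, -2.7477]
Squared diffs: [35.1471, 8.3492, 45.3481, 0.0]
Distance = sqrt(88.8444) = 9.4257


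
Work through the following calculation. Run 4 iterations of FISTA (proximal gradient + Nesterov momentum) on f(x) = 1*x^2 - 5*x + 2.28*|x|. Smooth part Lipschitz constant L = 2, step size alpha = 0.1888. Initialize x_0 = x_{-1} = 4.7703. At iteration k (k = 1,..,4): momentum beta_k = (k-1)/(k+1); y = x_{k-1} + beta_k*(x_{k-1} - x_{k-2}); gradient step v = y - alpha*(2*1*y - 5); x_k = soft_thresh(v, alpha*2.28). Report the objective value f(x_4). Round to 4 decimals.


FISTA on f(x) = 1*x^2 - 5*x + 2.28*|x|
L = 2, alpha = 0.1888
Iteration 1: beta = 0.0, y = 4.7703 + 0.0*(4.7703 - 4.7703) = 4.7703
  grad(y) = 4.5406, v = y - alpha*grad = 3.913
  prox(v) = soft_thresh(3.913, 0.4305) = 3.4826
Iteration 2: beta = 0.3333, y = 3.4826 + 0.3333*(3.4826 - 4.7703) = 3.0533
  grad(y) = 1.1067, v = y - alpha*grad = 2.8444
  prox(v) = soft_thresh(2.8444, 0.4305) = 2.4139
Iteration 3: beta = 0.5, y = 2.4139 + 0.5*(2.4139 - 3.4826) = 1.8796
  grad(y) = -1.2408, v = y - alpha*grad = 2.1139
  prox(v) = soft_thresh(2.1139, 0.4305) = 1.6834
Iteration 4: beta = 0.6, y = 1.6834 + 0.6*(1.6834 - 2.4139) = 1.2451
  grad(y) = -2.5098, v = y - alpha*grad = 1.7189
  prox(v) = soft_thresh(1.7189, 0.4305) = 1.2885
f(x_4) = 1*1.2885^2 - 5*1.2885 + 2.28*|1.2885| = -1.8445


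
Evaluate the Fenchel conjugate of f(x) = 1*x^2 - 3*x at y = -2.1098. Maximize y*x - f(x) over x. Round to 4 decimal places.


f*(y) = sup_x {y*x - a*x^2 - b*x} = sup_x {(y-b)*x - a*x^2}
FOC: (y - b) - 2a*x = 0 => x* = (y - b)/(2a)
x* = (-2.1098 + 3)/(2*1) = 0.4451
f*(-2.1098) = (y-b)^2/(4a) = (-2.1098 + 3)^2/(4*1)
= 0.7925/4 = 0.1981


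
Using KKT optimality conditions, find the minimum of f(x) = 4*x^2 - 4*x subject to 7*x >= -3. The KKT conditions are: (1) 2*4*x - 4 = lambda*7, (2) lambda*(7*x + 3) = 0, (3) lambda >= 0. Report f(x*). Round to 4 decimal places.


Step 1: Try lambda = 0 (constraint inactive).
Stationarity: 2*4*x - 4 = 0
x* = 4/(2*4) = 0.5
Check constraint: 7*0.5 = 3.5 >= -3 -- satisfied.
Step 2: Compute optimal value.
f(x*) = 4*0.5^2 - 4*0.5 = -1.0


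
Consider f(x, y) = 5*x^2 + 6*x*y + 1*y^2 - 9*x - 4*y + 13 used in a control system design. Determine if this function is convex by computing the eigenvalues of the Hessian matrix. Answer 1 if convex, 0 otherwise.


The Hessian of f(x,y) = 5*x^2 + 6*x*y + 1*y^2 - 9*x - 4*y + 13 is:
H = [[10, 6], [6, 2]]
Trace = 10 + 2 = 12
Determinant = 10*2 - (6)^2 = -16
Discriminant = (12)^2 - 4*-16 = 208.0
Eigenvalues: lambda_1 = -1.2111, lambda_2 = 13.2111
The function is not convex.

0
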